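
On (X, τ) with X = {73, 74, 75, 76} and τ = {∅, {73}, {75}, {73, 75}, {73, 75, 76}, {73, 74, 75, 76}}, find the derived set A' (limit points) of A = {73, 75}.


A' = {74, 76}

For each x ∈ X, list the open sets U ∈ τ with x ∈ U, then check whether U ∩ (A ∖ {x}) ≠ ∅ for every such U.
  x = 73: open {73} ∋ x has {73} ∩ (A ∖ {73}) = ∅, so x is NOT a limit point.
  x = 74: opens ∋ x are {73, 74, 75, 76}; each meets A ∖ {74}, so x IS a limit point.
  x = 75: open {75} ∋ x has {75} ∩ (A ∖ {75}) = ∅, so x is NOT a limit point.
  x = 76: opens ∋ x are {73, 75, 76}, {73, 74, 75, 76}; each meets A ∖ {76}, so x IS a limit point.
Collecting: A' = {74, 76}.


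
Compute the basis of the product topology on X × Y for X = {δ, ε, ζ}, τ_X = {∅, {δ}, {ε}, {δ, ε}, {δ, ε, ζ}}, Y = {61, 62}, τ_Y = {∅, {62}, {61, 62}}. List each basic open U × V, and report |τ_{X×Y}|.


Basis B = {∅ × ∅, {δ} × {62}, {ε} × {62}, {δ} × {61, 62}, {δ, ε} × {62}, {ε} × {61, 62}, {δ, ε, ζ} × {62}, {δ, ε} × {61, 62}, {δ, ε, ζ} × {61, 62}}; |τ_{X×Y}| = 14.

Enumerate products U × V with U ∈ τ_X, V ∈ τ_Y (deduplicated):
  ∅ × ∅ = {} (∅)
  {δ} × {62} = {(δ,62)}
  {ε} × {62} = {(ε,62)}
  {δ} × {61, 62} = {(δ,61), (δ,62)}
  {δ, ε} × {62} = {(δ,62), (ε,62)}
  {ε} × {61, 62} = {(ε,61), (ε,62)}
  {δ, ε, ζ} × {62} = {(δ,62), (ε,62), (ζ,62)}
  {δ, ε} × {61, 62} = {(δ,61), (δ,62), (ε,61), (ε,62)}
  {δ, ε, ζ} × {61, 62} = {(δ,61), (δ,62), (ε,61), (ε,62), (ζ,61), (ζ,62)}
These 9 distinct sets form the basis B.
Close under arbitrary unions to get τ_{X×Y}; counting gives |τ_{X×Y}| = 14.


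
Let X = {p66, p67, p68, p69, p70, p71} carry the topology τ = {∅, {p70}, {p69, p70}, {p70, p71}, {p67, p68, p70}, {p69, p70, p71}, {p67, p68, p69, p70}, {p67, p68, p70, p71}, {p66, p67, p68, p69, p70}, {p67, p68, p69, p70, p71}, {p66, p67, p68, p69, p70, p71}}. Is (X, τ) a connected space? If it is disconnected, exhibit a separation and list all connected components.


(X, τ) is connected.

Find clopen sets (U ∈ τ with X ∖ U ∈ τ):
  U = ∅, X ∖ U = {p66, p67, p68, p69, p70, p71} — both open, so U is clopen.
  U = {p66, p67, p68, p69, p70, p71}, X ∖ U = ∅ — both open, so U is clopen.
Only trivial clopens (∅ and X) exist, so (X, τ) is connected.
Compute connected components by grouping points that agree on all clopens:
  component: {p66, p67, p68, p69, p70, p71}


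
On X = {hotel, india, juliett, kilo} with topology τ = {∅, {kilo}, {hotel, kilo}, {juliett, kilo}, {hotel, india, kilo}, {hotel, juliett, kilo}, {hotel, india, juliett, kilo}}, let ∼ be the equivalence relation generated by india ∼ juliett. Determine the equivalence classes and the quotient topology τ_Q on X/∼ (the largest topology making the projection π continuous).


X/∼ = {[hotel], [india=juliett], [kilo]}; |τ_Q| = 4.

Equivalence classes: [hotel], [india=juliett], [kilo].
Quotient map π: X → X/∼ sends hotel ↦ [hotel], india ↦ [india=juliett], juliett ↦ [india=juliett], kilo ↦ [kilo].
For each subset V ⊆ X/∼, compute π^{-1}(V) ⊆ X and check whether π^{-1}(V) ∈ τ. V is open in τ_Q iff π^{-1}(V) ∈ τ.
  V = {}: π^{-1}(V) = ∅ ∈ τ ✓.
  V = {[hotel]}: π^{-1}(V) = {hotel} ∉ τ ✗.
  V = {[india=juliett]}: π^{-1}(V) = {india, juliett} ∉ τ ✗.
  V = {[hotel], [india=juliett]}: π^{-1}(V) = {hotel, india, juliett} ∉ τ ✗.
  V = {[kilo]}: π^{-1}(V) = {kilo} ∈ τ ✓.
  V = {[hotel], [kilo]}: π^{-1}(V) = {hotel, kilo} ∈ τ ✓.
  V = {[india=juliett], [kilo]}: π^{-1}(V) = {india, juliett, kilo} ∉ τ ✗.
  V = {[hotel], [india=juliett], [kilo]}: π^{-1}(V) = {hotel, india, juliett, kilo} ∈ τ ✓.
Open sets in the quotient: τ_Q = {{}, {[kilo]}, {[hotel], [kilo]}, {[hotel], [india=juliett], [kilo]}} (4 elements).


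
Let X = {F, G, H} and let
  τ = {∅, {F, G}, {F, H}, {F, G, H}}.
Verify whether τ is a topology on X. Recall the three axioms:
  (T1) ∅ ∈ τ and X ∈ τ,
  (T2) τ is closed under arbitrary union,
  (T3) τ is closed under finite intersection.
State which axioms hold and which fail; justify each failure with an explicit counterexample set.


τ is NOT a topology on X.

Axiom (T1): ∅ ∈ τ? Yes; X ∈ τ? Yes.
Axiom (T2/T3): check pairwise unions and intersections of members of τ.
Counterexample for (T3): {F, G} ∩ {F, H} = {F} ∉ τ. Therefore τ is NOT a topology.


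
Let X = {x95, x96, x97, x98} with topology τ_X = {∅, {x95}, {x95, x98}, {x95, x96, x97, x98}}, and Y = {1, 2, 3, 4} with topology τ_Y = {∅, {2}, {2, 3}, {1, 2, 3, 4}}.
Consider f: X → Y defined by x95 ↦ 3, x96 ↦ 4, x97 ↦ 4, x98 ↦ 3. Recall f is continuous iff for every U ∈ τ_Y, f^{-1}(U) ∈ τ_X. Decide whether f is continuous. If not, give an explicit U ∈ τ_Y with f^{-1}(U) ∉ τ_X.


f IS continuous.

Compute f^{-1}(U) for each U ∈ τ_Y:
  U = ∅: f^{-1}(U) = ∅ ∈ τ_X ✓.
  U = {2}: f^{-1}(U) = ∅ ∈ τ_X ✓.
  U = {2, 3}: f^{-1}(U) = {x95, x98} ∈ τ_X ✓.
  U = {1, 2, 3, 4}: f^{-1}(U) = {x95, x96, x97, x98} ∈ τ_X ✓.
Every preimage lies in τ_X, so f IS continuous.


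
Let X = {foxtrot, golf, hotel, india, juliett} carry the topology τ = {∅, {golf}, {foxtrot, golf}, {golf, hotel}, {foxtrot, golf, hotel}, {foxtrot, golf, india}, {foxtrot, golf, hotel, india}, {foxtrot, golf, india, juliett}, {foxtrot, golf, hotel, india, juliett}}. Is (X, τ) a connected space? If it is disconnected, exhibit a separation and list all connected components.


(X, τ) is connected.

Find clopen sets (U ∈ τ with X ∖ U ∈ τ):
  U = ∅, X ∖ U = {foxtrot, golf, hotel, india, juliett} — both open, so U is clopen.
  U = {foxtrot, golf, hotel, india, juliett}, X ∖ U = ∅ — both open, so U is clopen.
Only trivial clopens (∅ and X) exist, so (X, τ) is connected.
Compute connected components by grouping points that agree on all clopens:
  component: {foxtrot, golf, hotel, india, juliett}


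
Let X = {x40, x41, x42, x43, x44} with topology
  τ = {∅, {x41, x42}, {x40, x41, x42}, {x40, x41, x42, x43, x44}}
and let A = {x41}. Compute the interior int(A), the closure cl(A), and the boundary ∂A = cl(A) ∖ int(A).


int(A) = ∅, cl(A) = {x40, x41, x42, x43, x44}, ∂A = {x40, x41, x42, x43, x44}.

Closed sets in (X, τ) are complements of opens:
  closed(X, τ) = {∅, {x43, x44}, {x40, x43, x44}, {x40, x41, x42, x43, x44}}.
int(A) = ⋃ {U ∈ τ : U ⊆ A}. Opens contained in A: ∅.
Taking the union of these: int(A) = ∅.
cl(A) = ⋂ {C closed : A ⊆ C}. Closed sets containing A: {x40, x41, x42, x43, x44}.
Intersecting these: cl(A) = {x40, x41, x42, x43, x44}.
∂A = cl(A) ∖ int(A) = {x40, x41, x42, x43, x44} ∖ ∅ = {x40, x41, x42, x43, x44}.


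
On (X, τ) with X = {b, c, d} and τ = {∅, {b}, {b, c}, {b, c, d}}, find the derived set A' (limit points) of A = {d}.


A' = ∅

For each x ∈ X, list the open sets U ∈ τ with x ∈ U, then check whether U ∩ (A ∖ {x}) ≠ ∅ for every such U.
  x = b: open {b} ∋ x has {b} ∩ (A ∖ {b}) = ∅, so x is NOT a limit point.
  x = c: open {b, c} ∋ x has {b, c} ∩ (A ∖ {c}) = ∅, so x is NOT a limit point.
  x = d: open {b, c, d} ∋ x has {b, c, d} ∩ (A ∖ {d}) = ∅, so x is NOT a limit point.
Collecting: A' = ∅.


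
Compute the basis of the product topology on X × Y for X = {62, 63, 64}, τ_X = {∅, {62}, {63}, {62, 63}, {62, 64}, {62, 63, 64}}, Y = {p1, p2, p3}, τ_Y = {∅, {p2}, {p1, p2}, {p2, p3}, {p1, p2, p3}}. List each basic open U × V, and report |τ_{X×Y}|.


Basis B = {∅ × ∅, {62} × {p2}, {63} × {p2}, {62} × {p1, p2}, {62} × {p2, p3}, {62, 63} × {p2}, {62, 64} × {p2}, {63} × {p1, p2}, {63} × {p2, p3}, {62} × {p1, p2, p3}, {62, 63, 64} × {p2}, {63} × {p1, p2, p3}, {62, 63} × {p1, p2}, {62, 64} × {p1, p2}, {62, 63} × {p2, p3}, {62, 64} × {p2, p3}, {62, 63} × {p1, p2, p3}, {62, 64} × {p1, p2, p3}, {62, 63, 64} × {p1, p2}, {62, 63, 64} × {p2, p3}, {62, 63, 64} × {p1, p2, p3}}; |τ_{X×Y}| = 70.

Enumerate products U × V with U ∈ τ_X, V ∈ τ_Y (deduplicated):
  ∅ × ∅ = {} (∅)
  {62} × {p2} = {(62,p2)}
  {63} × {p2} = {(63,p2)}
  {62} × {p1, p2} = {(62,p1), (62,p2)}
  {62} × {p2, p3} = {(62,p2), (62,p3)}
  {62, 63} × {p2} = {(62,p2), (63,p2)}
  {62, 64} × {p2} = {(62,p2), (64,p2)}
  {63} × {p1, p2} = {(63,p1), (63,p2)}
  {63} × {p2, p3} = {(63,p2), (63,p3)}
  {62} × {p1, p2, p3} = {(62,p1), (62,p2), (62,p3)}
  {62, 63, 64} × {p2} = {(62,p2), (63,p2), (64,p2)}
  {63} × {p1, p2, p3} = {(63,p1), (63,p2), (63,p3)}
  {62, 63} × {p1, p2} = {(62,p1), (62,p2), (63,p1), (63,p2)}
  {62, 64} × {p1, p2} = {(62,p1), (62,p2), (64,p1), (64,p2)}
  {62, 63} × {p2, p3} = {(62,p2), (62,p3), (63,p2), (63,p3)}
  {62, 64} × {p2, p3} = {(62,p2), (62,p3), (64,p2), (64,p3)}
  {62, 63} × {p1, p2, p3} = {(62,p1), (62,p2), (62,p3), (63,p1), (63,p2), (63,p3)}
  {62, 64} × {p1, p2, p3} = {(62,p1), (62,p2), (62,p3), (64,p1), (64,p2), (64,p3)}
  {62, 63, 64} × {p1, p2} = {(62,p1), (62,p2), (63,p1), (63,p2), (64,p1), (64,p2)}
  {62, 63, 64} × {p2, p3} = {(62,p2), (62,p3), (63,p2), (63,p3), (64,p2), (64,p3)}
  {62, 63, 64} × {p1, p2, p3} = {(62,p1), (62,p2), (62,p3), (63,p1), (63,p2), (63,p3), (64,p1), (64,p2), (64,p3)}
These 21 distinct sets form the basis B.
Close under arbitrary unions to get τ_{X×Y}; counting gives |τ_{X×Y}| = 70.


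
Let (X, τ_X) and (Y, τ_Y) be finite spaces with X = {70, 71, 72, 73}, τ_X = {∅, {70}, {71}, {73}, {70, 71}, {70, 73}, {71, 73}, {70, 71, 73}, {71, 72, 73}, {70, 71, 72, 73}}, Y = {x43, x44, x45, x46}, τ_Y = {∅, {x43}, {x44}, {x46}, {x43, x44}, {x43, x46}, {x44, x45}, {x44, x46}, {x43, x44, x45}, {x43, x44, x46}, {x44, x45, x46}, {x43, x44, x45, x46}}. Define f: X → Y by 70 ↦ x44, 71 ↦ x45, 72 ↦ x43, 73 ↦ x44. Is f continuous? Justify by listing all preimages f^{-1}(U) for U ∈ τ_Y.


f is NOT continuous.

Compute f^{-1}(U) for each U ∈ τ_Y:
  U = ∅: f^{-1}(U) = ∅ ∈ τ_X ✓.
  U = {x43}: f^{-1}(U) = {72} ∉ τ_X ✗.
  U = {x44}: f^{-1}(U) = {70, 73} ∈ τ_X ✓.
  U = {x46}: f^{-1}(U) = ∅ ∈ τ_X ✓.
  U = {x43, x44}: f^{-1}(U) = {70, 72, 73} ∉ τ_X ✗.
  U = {x43, x46}: f^{-1}(U) = {72} ∉ τ_X ✗.
  U = {x44, x45}: f^{-1}(U) = {70, 71, 73} ∈ τ_X ✓.
  U = {x44, x46}: f^{-1}(U) = {70, 73} ∈ τ_X ✓.
  U = {x43, x44, x45}: f^{-1}(U) = {70, 71, 72, 73} ∈ τ_X ✓.
  U = {x43, x44, x46}: f^{-1}(U) = {70, 72, 73} ∉ τ_X ✗.
  U = {x44, x45, x46}: f^{-1}(U) = {70, 71, 73} ∈ τ_X ✓.
  U = {x43, x44, x45, x46}: f^{-1}(U) = {70, 71, 72, 73} ∈ τ_X ✓.
Found U = {x43} with f^{-1}(U) = {72} not in τ_X. Therefore f is NOT continuous.


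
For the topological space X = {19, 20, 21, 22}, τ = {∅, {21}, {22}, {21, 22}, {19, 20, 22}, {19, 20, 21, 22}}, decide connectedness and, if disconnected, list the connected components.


(X, τ) is disconnected; components = [{21}, {19, 20, 22}].

Find clopen sets (U ∈ τ with X ∖ U ∈ τ):
  U = ∅, X ∖ U = {19, 20, 21, 22} — both open, so U is clopen.
  U = {21}, X ∖ U = {19, 20, 22} — both open, so U is clopen.
  U = {19, 20, 22}, X ∖ U = {21} — both open, so U is clopen.
  U = {19, 20, 21, 22}, X ∖ U = ∅ — both open, so U is clopen.
Nontrivial clopen(s) exist: e.g. {19, 20, 22}. So (X, τ) is disconnected.
Compute connected components by grouping points that agree on all clopens:
  component: {21}
  component: {19, 20, 22}


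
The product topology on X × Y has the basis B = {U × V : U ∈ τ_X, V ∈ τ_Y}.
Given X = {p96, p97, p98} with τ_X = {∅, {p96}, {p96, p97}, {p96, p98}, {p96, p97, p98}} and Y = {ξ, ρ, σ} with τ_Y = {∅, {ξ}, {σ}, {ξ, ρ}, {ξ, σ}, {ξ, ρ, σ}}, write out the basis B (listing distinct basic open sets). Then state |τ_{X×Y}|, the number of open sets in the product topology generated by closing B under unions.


Basis B = {∅ × ∅, {p96} × {ξ}, {p96} × {σ}, {p96} × {ξ, ρ}, {p96} × {ξ, σ}, {p96, p97} × {ξ}, {p96, p98} × {ξ}, {p96, p97} × {σ}, {p96, p98} × {σ}, {p96} × {ξ, ρ, σ}, {p96, p97, p98} × {ξ}, {p96, p97, p98} × {σ}, {p96, p97} × {ξ, ρ}, {p96, p98} × {ξ, ρ}, {p96, p97} × {ξ, σ}, {p96, p98} × {ξ, σ}, {p96, p97} × {ξ, ρ, σ}, {p96, p98} × {ξ, ρ, σ}, {p96, p97, p98} × {ξ, ρ}, {p96, p97, p98} × {ξ, σ}, {p96, p97, p98} × {ξ, ρ, σ}}; |τ_{X×Y}| = 70.

Enumerate products U × V with U ∈ τ_X, V ∈ τ_Y (deduplicated):
  ∅ × ∅ = {} (∅)
  {p96} × {ξ} = {(p96,ξ)}
  {p96} × {σ} = {(p96,σ)}
  {p96} × {ξ, ρ} = {(p96,ξ), (p96,ρ)}
  {p96} × {ξ, σ} = {(p96,ξ), (p96,σ)}
  {p96, p97} × {ξ} = {(p96,ξ), (p97,ξ)}
  {p96, p98} × {ξ} = {(p96,ξ), (p98,ξ)}
  {p96, p97} × {σ} = {(p96,σ), (p97,σ)}
  {p96, p98} × {σ} = {(p96,σ), (p98,σ)}
  {p96} × {ξ, ρ, σ} = {(p96,ξ), (p96,ρ), (p96,σ)}
  {p96, p97, p98} × {ξ} = {(p96,ξ), (p97,ξ), (p98,ξ)}
  {p96, p97, p98} × {σ} = {(p96,σ), (p97,σ), (p98,σ)}
  {p96, p97} × {ξ, ρ} = {(p96,ξ), (p96,ρ), (p97,ξ), (p97,ρ)}
  {p96, p98} × {ξ, ρ} = {(p96,ξ), (p96,ρ), (p98,ξ), (p98,ρ)}
  {p96, p97} × {ξ, σ} = {(p96,ξ), (p96,σ), (p97,ξ), (p97,σ)}
  {p96, p98} × {ξ, σ} = {(p96,ξ), (p96,σ), (p98,ξ), (p98,σ)}
  {p96, p97} × {ξ, ρ, σ} = {(p96,ξ), (p96,ρ), (p96,σ), (p97,ξ), (p97,ρ), (p97,σ)}
  {p96, p98} × {ξ, ρ, σ} = {(p96,ξ), (p96,ρ), (p96,σ), (p98,ξ), (p98,ρ), (p98,σ)}
  {p96, p97, p98} × {ξ, ρ} = {(p96,ξ), (p96,ρ), (p97,ξ), (p97,ρ), (p98,ξ), (p98,ρ)}
  {p96, p97, p98} × {ξ, σ} = {(p96,ξ), (p96,σ), (p97,ξ), (p97,σ), (p98,ξ), (p98,σ)}
  {p96, p97, p98} × {ξ, ρ, σ} = {(p96,ξ), (p96,ρ), (p96,σ), (p97,ξ), (p97,ρ), (p97,σ), (p98,ξ), (p98,ρ), (p98,σ)}
These 21 distinct sets form the basis B.
Close under arbitrary unions to get τ_{X×Y}; counting gives |τ_{X×Y}| = 70.


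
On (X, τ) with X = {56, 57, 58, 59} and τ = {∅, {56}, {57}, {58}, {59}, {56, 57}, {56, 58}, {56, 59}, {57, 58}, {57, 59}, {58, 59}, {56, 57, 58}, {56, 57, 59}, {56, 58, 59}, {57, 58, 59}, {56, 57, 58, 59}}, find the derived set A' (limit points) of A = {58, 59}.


A' = ∅

For each x ∈ X, list the open sets U ∈ τ with x ∈ U, then check whether U ∩ (A ∖ {x}) ≠ ∅ for every such U.
  x = 56: open {56} ∋ x has {56} ∩ (A ∖ {56}) = ∅, so x is NOT a limit point.
  x = 57: open {57} ∋ x has {57} ∩ (A ∖ {57}) = ∅, so x is NOT a limit point.
  x = 58: open {58} ∋ x has {58} ∩ (A ∖ {58}) = ∅, so x is NOT a limit point.
  x = 59: open {59} ∋ x has {59} ∩ (A ∖ {59}) = ∅, so x is NOT a limit point.
Collecting: A' = ∅.


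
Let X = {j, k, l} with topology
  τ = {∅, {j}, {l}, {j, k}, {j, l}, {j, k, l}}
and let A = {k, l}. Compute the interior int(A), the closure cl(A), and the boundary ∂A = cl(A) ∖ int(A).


int(A) = {l}, cl(A) = {k, l}, ∂A = {k}.

Closed sets in (X, τ) are complements of opens:
  closed(X, τ) = {∅, {k}, {l}, {j, k}, {k, l}, {j, k, l}}.
int(A) = ⋃ {U ∈ τ : U ⊆ A}. Opens contained in A: ∅, {l}.
Taking the union of these: int(A) = {l}.
cl(A) = ⋂ {C closed : A ⊆ C}. Closed sets containing A: {k, l}, {j, k, l}.
Intersecting these: cl(A) = {k, l}.
∂A = cl(A) ∖ int(A) = {k, l} ∖ {l} = {k}.


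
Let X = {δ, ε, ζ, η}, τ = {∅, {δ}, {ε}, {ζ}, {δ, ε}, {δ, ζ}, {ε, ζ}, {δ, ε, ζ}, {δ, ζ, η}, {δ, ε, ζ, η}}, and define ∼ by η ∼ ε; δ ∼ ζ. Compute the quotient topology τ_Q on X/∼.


X/∼ = {[δ=ζ], [ε=η]}; |τ_Q| = 3.

Equivalence classes: [δ=ζ], [ε=η].
Quotient map π: X → X/∼ sends δ ↦ [δ=ζ], ε ↦ [ε=η], ζ ↦ [δ=ζ], η ↦ [ε=η].
For each subset V ⊆ X/∼, compute π^{-1}(V) ⊆ X and check whether π^{-1}(V) ∈ τ. V is open in τ_Q iff π^{-1}(V) ∈ τ.
  V = {}: π^{-1}(V) = ∅ ∈ τ ✓.
  V = {[δ=ζ]}: π^{-1}(V) = {δ, ζ} ∈ τ ✓.
  V = {[ε=η]}: π^{-1}(V) = {ε, η} ∉ τ ✗.
  V = {[δ=ζ], [ε=η]}: π^{-1}(V) = {δ, ε, ζ, η} ∈ τ ✓.
Open sets in the quotient: τ_Q = {{}, {[δ=ζ]}, {[δ=ζ], [ε=η]}} (3 elements).


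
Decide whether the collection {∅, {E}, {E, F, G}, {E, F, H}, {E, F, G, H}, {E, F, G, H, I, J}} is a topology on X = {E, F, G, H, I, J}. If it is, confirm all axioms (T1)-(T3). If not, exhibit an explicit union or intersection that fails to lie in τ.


τ is NOT a topology on X.

Axiom (T1): ∅ ∈ τ? Yes; X ∈ τ? Yes.
Axiom (T2/T3): check pairwise unions and intersections of members of τ.
Counterexample for (T3): {E, F, G} ∩ {E, F, H} = {E, F} ∉ τ. Therefore τ is NOT a topology.


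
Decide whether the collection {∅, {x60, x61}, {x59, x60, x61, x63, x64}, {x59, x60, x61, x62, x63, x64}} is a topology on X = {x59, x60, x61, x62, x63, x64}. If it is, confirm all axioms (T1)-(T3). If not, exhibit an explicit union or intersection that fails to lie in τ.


τ IS a topology on X.

Axiom (T1): ∅ ∈ τ? Yes; X ∈ τ? Yes.
Axiom (T2/T3): check pairwise unions and intersections of members of τ.
All pairwise intersections and unions checked — each lies in τ. Therefore τ satisfies (T1), (T2), (T3): it IS a topology on X.


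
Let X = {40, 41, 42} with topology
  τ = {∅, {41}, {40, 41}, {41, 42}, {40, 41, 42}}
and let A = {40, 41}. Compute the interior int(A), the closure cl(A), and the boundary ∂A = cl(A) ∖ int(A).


int(A) = {40, 41}, cl(A) = {40, 41, 42}, ∂A = {42}.

Closed sets in (X, τ) are complements of opens:
  closed(X, τ) = {∅, {40}, {42}, {40, 42}, {40, 41, 42}}.
int(A) = ⋃ {U ∈ τ : U ⊆ A}. Opens contained in A: ∅, {41}, {40, 41}.
Taking the union of these: int(A) = {40, 41}.
cl(A) = ⋂ {C closed : A ⊆ C}. Closed sets containing A: {40, 41, 42}.
Intersecting these: cl(A) = {40, 41, 42}.
∂A = cl(A) ∖ int(A) = {40, 41, 42} ∖ {40, 41} = {42}.


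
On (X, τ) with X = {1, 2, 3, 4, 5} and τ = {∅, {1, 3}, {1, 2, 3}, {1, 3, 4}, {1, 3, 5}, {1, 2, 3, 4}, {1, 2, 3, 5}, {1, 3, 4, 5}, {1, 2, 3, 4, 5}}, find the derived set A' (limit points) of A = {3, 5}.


A' = {1, 2, 4, 5}

For each x ∈ X, list the open sets U ∈ τ with x ∈ U, then check whether U ∩ (A ∖ {x}) ≠ ∅ for every such U.
  x = 1: opens ∋ x are {1, 3}, {1, 2, 3}, {1, 3, 4}, {1, 3, 5}, {1, 2, 3, 4}, {1, 2, 3, 5}, {1, 3, 4, 5}, {1, 2, 3, 4, 5}; each meets A ∖ {1}, so x IS a limit point.
  x = 2: opens ∋ x are {1, 2, 3}, {1, 2, 3, 4}, {1, 2, 3, 5}, {1, 2, 3, 4, 5}; each meets A ∖ {2}, so x IS a limit point.
  x = 3: open {1, 3} ∋ x has {1, 3} ∩ (A ∖ {3}) = ∅, so x is NOT a limit point.
  x = 4: opens ∋ x are {1, 3, 4}, {1, 2, 3, 4}, {1, 3, 4, 5}, {1, 2, 3, 4, 5}; each meets A ∖ {4}, so x IS a limit point.
  x = 5: opens ∋ x are {1, 3, 5}, {1, 2, 3, 5}, {1, 3, 4, 5}, {1, 2, 3, 4, 5}; each meets A ∖ {5}, so x IS a limit point.
Collecting: A' = {1, 2, 4, 5}.


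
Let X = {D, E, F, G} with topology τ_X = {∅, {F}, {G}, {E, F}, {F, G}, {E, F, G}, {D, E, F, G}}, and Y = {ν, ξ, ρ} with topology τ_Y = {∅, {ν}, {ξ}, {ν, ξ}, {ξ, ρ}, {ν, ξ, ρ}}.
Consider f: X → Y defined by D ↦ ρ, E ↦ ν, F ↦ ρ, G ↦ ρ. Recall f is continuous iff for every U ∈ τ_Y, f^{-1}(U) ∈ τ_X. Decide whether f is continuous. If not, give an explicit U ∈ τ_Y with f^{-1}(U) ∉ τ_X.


f is NOT continuous.

Compute f^{-1}(U) for each U ∈ τ_Y:
  U = ∅: f^{-1}(U) = ∅ ∈ τ_X ✓.
  U = {ν}: f^{-1}(U) = {E} ∉ τ_X ✗.
  U = {ξ}: f^{-1}(U) = ∅ ∈ τ_X ✓.
  U = {ν, ξ}: f^{-1}(U) = {E} ∉ τ_X ✗.
  U = {ξ, ρ}: f^{-1}(U) = {D, F, G} ∉ τ_X ✗.
  U = {ν, ξ, ρ}: f^{-1}(U) = {D, E, F, G} ∈ τ_X ✓.
Found U = {ν} with f^{-1}(U) = {E} not in τ_X. Therefore f is NOT continuous.


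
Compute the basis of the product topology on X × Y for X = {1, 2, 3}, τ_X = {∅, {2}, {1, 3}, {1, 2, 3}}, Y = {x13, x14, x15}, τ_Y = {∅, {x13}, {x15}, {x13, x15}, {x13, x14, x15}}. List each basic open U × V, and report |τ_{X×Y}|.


Basis B = {∅ × ∅, {2} × {x13}, {2} × {x15}, {1, 3} × {x13}, {1, 3} × {x15}, {2} × {x13, x15}, {1, 2, 3} × {x13}, {1, 2, 3} × {x15}, {2} × {x13, x14, x15}, {1, 3} × {x13, x15}, {1, 3} × {x13, x14, x15}, {1, 2, 3} × {x13, x15}, {1, 2, 3} × {x13, x14, x15}}; |τ_{X×Y}| = 25.

Enumerate products U × V with U ∈ τ_X, V ∈ τ_Y (deduplicated):
  ∅ × ∅ = {} (∅)
  {2} × {x13} = {(2,x13)}
  {2} × {x15} = {(2,x15)}
  {1, 3} × {x13} = {(1,x13), (3,x13)}
  {1, 3} × {x15} = {(1,x15), (3,x15)}
  {2} × {x13, x15} = {(2,x13), (2,x15)}
  {1, 2, 3} × {x13} = {(1,x13), (2,x13), (3,x13)}
  {1, 2, 3} × {x15} = {(1,x15), (2,x15), (3,x15)}
  {2} × {x13, x14, x15} = {(2,x13), (2,x14), (2,x15)}
  {1, 3} × {x13, x15} = {(1,x13), (1,x15), (3,x13), (3,x15)}
  {1, 3} × {x13, x14, x15} = {(1,x13), (1,x14), (1,x15), (3,x13), (3,x14), (3,x15)}
  {1, 2, 3} × {x13, x15} = {(1,x13), (1,x15), (2,x13), (2,x15), (3,x13), (3,x15)}
  {1, 2, 3} × {x13, x14, x15} = {(1,x13), (1,x14), (1,x15), (2,x13), (2,x14), (2,x15), (3,x13), (3,x14), (3,x15)}
These 13 distinct sets form the basis B.
Close under arbitrary unions to get τ_{X×Y}; counting gives |τ_{X×Y}| = 25.


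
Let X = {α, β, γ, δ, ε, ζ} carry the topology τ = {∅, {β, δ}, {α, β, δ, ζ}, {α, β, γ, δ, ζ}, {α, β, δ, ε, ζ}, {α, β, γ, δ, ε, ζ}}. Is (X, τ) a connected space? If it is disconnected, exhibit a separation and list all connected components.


(X, τ) is connected.

Find clopen sets (U ∈ τ with X ∖ U ∈ τ):
  U = ∅, X ∖ U = {α, β, γ, δ, ε, ζ} — both open, so U is clopen.
  U = {α, β, γ, δ, ε, ζ}, X ∖ U = ∅ — both open, so U is clopen.
Only trivial clopens (∅ and X) exist, so (X, τ) is connected.
Compute connected components by grouping points that agree on all clopens:
  component: {α, β, γ, δ, ε, ζ}


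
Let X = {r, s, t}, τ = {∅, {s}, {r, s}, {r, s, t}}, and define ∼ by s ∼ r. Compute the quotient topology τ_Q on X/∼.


X/∼ = {[r=s], [t]}; |τ_Q| = 3.

Equivalence classes: [r=s], [t].
Quotient map π: X → X/∼ sends r ↦ [r=s], s ↦ [r=s], t ↦ [t].
For each subset V ⊆ X/∼, compute π^{-1}(V) ⊆ X and check whether π^{-1}(V) ∈ τ. V is open in τ_Q iff π^{-1}(V) ∈ τ.
  V = {}: π^{-1}(V) = ∅ ∈ τ ✓.
  V = {[r=s]}: π^{-1}(V) = {r, s} ∈ τ ✓.
  V = {[t]}: π^{-1}(V) = {t} ∉ τ ✗.
  V = {[r=s], [t]}: π^{-1}(V) = {r, s, t} ∈ τ ✓.
Open sets in the quotient: τ_Q = {{}, {[r=s]}, {[r=s], [t]}} (3 elements).


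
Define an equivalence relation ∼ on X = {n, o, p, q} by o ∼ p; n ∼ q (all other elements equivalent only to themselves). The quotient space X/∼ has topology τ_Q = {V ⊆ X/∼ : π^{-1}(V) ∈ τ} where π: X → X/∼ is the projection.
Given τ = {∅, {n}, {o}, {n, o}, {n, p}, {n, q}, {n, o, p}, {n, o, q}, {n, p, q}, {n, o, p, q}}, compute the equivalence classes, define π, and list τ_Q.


X/∼ = {[n=q], [o=p]}; |τ_Q| = 3.

Equivalence classes: [n=q], [o=p].
Quotient map π: X → X/∼ sends n ↦ [n=q], o ↦ [o=p], p ↦ [o=p], q ↦ [n=q].
For each subset V ⊆ X/∼, compute π^{-1}(V) ⊆ X and check whether π^{-1}(V) ∈ τ. V is open in τ_Q iff π^{-1}(V) ∈ τ.
  V = {}: π^{-1}(V) = ∅ ∈ τ ✓.
  V = {[n=q]}: π^{-1}(V) = {n, q} ∈ τ ✓.
  V = {[o=p]}: π^{-1}(V) = {o, p} ∉ τ ✗.
  V = {[n=q], [o=p]}: π^{-1}(V) = {n, o, p, q} ∈ τ ✓.
Open sets in the quotient: τ_Q = {{}, {[n=q]}, {[n=q], [o=p]}} (3 elements).


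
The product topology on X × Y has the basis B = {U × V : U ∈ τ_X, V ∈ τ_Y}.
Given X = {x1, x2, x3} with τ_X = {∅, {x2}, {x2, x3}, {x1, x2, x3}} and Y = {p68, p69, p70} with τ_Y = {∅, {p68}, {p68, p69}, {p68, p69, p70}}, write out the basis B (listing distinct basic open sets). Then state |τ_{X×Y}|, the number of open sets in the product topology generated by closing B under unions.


Basis B = {∅ × ∅, {x2} × {p68}, {x2} × {p68, p69}, {x2, x3} × {p68}, {x1, x2, x3} × {p68}, {x2} × {p68, p69, p70}, {x2, x3} × {p68, p69}, {x1, x2, x3} × {p68, p69}, {x2, x3} × {p68, p69, p70}, {x1, x2, x3} × {p68, p69, p70}}; |τ_{X×Y}| = 20.

Enumerate products U × V with U ∈ τ_X, V ∈ τ_Y (deduplicated):
  ∅ × ∅ = {} (∅)
  {x2} × {p68} = {(x2,p68)}
  {x2} × {p68, p69} = {(x2,p68), (x2,p69)}
  {x2, x3} × {p68} = {(x2,p68), (x3,p68)}
  {x1, x2, x3} × {p68} = {(x1,p68), (x2,p68), (x3,p68)}
  {x2} × {p68, p69, p70} = {(x2,p68), (x2,p69), (x2,p70)}
  {x2, x3} × {p68, p69} = {(x2,p68), (x2,p69), (x3,p68), (x3,p69)}
  {x1, x2, x3} × {p68, p69} = {(x1,p68), (x1,p69), (x2,p68), (x2,p69), (x3,p68), (x3,p69)}
  {x2, x3} × {p68, p69, p70} = {(x2,p68), (x2,p69), (x2,p70), (x3,p68), (x3,p69), (x3,p70)}
  {x1, x2, x3} × {p68, p69, p70} = {(x1,p68), (x1,p69), (x1,p70), (x2,p68), (x2,p69), (x2,p70), (x3,p68), (x3,p69), (x3,p70)}
These 10 distinct sets form the basis B.
Close under arbitrary unions to get τ_{X×Y}; counting gives |τ_{X×Y}| = 20.


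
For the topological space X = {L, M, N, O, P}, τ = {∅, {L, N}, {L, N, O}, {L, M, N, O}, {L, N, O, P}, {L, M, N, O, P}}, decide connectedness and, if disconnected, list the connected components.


(X, τ) is connected.

Find clopen sets (U ∈ τ with X ∖ U ∈ τ):
  U = ∅, X ∖ U = {L, M, N, O, P} — both open, so U is clopen.
  U = {L, M, N, O, P}, X ∖ U = ∅ — both open, so U is clopen.
Only trivial clopens (∅ and X) exist, so (X, τ) is connected.
Compute connected components by grouping points that agree on all clopens:
  component: {L, M, N, O, P}


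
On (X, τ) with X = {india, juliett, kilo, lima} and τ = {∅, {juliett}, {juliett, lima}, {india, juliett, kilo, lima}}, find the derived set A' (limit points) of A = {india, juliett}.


A' = {india, kilo, lima}

For each x ∈ X, list the open sets U ∈ τ with x ∈ U, then check whether U ∩ (A ∖ {x}) ≠ ∅ for every such U.
  x = india: opens ∋ x are {india, juliett, kilo, lima}; each meets A ∖ {india}, so x IS a limit point.
  x = juliett: open {juliett} ∋ x has {juliett} ∩ (A ∖ {juliett}) = ∅, so x is NOT a limit point.
  x = kilo: opens ∋ x are {india, juliett, kilo, lima}; each meets A ∖ {kilo}, so x IS a limit point.
  x = lima: opens ∋ x are {juliett, lima}, {india, juliett, kilo, lima}; each meets A ∖ {lima}, so x IS a limit point.
Collecting: A' = {india, kilo, lima}.


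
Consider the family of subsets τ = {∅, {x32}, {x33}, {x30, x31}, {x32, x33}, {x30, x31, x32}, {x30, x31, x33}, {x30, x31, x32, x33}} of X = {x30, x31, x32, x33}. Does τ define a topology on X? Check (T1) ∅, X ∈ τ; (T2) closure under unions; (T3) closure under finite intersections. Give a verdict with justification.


τ IS a topology on X.

Axiom (T1): ∅ ∈ τ? Yes; X ∈ τ? Yes.
Axiom (T2/T3): check pairwise unions and intersections of members of τ.
All pairwise intersections and unions checked — each lies in τ. Therefore τ satisfies (T1), (T2), (T3): it IS a topology on X.


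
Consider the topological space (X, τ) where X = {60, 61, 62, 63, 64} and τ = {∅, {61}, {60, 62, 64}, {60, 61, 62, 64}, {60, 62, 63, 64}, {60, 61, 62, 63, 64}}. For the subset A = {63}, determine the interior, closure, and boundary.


int(A) = ∅, cl(A) = {63}, ∂A = {63}.

Closed sets in (X, τ) are complements of opens:
  closed(X, τ) = {∅, {61}, {63}, {61, 63}, {60, 62, 63, 64}, {60, 61, 62, 63, 64}}.
int(A) = ⋃ {U ∈ τ : U ⊆ A}. Opens contained in A: ∅.
Taking the union of these: int(A) = ∅.
cl(A) = ⋂ {C closed : A ⊆ C}. Closed sets containing A: {63}, {61, 63}, {60, 62, 63, 64}, {60, 61, 62, 63, 64}.
Intersecting these: cl(A) = {63}.
∂A = cl(A) ∖ int(A) = {63} ∖ ∅ = {63}.


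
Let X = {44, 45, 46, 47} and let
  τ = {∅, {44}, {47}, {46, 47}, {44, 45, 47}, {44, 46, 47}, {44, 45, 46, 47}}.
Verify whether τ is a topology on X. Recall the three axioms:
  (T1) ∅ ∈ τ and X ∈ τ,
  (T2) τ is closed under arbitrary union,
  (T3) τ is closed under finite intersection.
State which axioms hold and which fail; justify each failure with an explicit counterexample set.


τ is NOT a topology on X.

Axiom (T1): ∅ ∈ τ? Yes; X ∈ τ? Yes.
Axiom (T2/T3): check pairwise unions and intersections of members of τ.
Counterexample for (T2): {44} ∪ {47} = {44, 47} ∉ τ. Therefore τ is NOT a topology.


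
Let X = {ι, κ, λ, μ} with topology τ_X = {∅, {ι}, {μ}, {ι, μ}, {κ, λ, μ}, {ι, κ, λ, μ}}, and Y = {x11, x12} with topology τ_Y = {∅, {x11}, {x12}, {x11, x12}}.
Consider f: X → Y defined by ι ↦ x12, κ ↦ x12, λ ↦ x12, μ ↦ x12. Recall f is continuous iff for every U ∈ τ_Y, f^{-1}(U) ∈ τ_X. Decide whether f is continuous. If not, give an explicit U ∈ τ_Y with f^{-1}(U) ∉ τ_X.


f IS continuous.

Compute f^{-1}(U) for each U ∈ τ_Y:
  U = ∅: f^{-1}(U) = ∅ ∈ τ_X ✓.
  U = {x11}: f^{-1}(U) = ∅ ∈ τ_X ✓.
  U = {x12}: f^{-1}(U) = {ι, κ, λ, μ} ∈ τ_X ✓.
  U = {x11, x12}: f^{-1}(U) = {ι, κ, λ, μ} ∈ τ_X ✓.
Every preimage lies in τ_X, so f IS continuous.


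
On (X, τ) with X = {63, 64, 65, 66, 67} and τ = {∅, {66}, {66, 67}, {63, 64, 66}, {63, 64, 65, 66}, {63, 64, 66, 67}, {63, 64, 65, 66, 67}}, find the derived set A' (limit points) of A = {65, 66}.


A' = {63, 64, 65, 67}

For each x ∈ X, list the open sets U ∈ τ with x ∈ U, then check whether U ∩ (A ∖ {x}) ≠ ∅ for every such U.
  x = 63: opens ∋ x are {63, 64, 66}, {63, 64, 65, 66}, {63, 64, 66, 67}, {63, 64, 65, 66, 67}; each meets A ∖ {63}, so x IS a limit point.
  x = 64: opens ∋ x are {63, 64, 66}, {63, 64, 65, 66}, {63, 64, 66, 67}, {63, 64, 65, 66, 67}; each meets A ∖ {64}, so x IS a limit point.
  x = 65: opens ∋ x are {63, 64, 65, 66}, {63, 64, 65, 66, 67}; each meets A ∖ {65}, so x IS a limit point.
  x = 66: open {66} ∋ x has {66} ∩ (A ∖ {66}) = ∅, so x is NOT a limit point.
  x = 67: opens ∋ x are {66, 67}, {63, 64, 66, 67}, {63, 64, 65, 66, 67}; each meets A ∖ {67}, so x IS a limit point.
Collecting: A' = {63, 64, 65, 67}.


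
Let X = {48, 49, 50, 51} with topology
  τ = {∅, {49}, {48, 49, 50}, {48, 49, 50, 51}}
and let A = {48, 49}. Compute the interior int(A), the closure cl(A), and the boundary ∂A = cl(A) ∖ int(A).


int(A) = {49}, cl(A) = {48, 49, 50, 51}, ∂A = {48, 50, 51}.

Closed sets in (X, τ) are complements of opens:
  closed(X, τ) = {∅, {51}, {48, 50, 51}, {48, 49, 50, 51}}.
int(A) = ⋃ {U ∈ τ : U ⊆ A}. Opens contained in A: ∅, {49}.
Taking the union of these: int(A) = {49}.
cl(A) = ⋂ {C closed : A ⊆ C}. Closed sets containing A: {48, 49, 50, 51}.
Intersecting these: cl(A) = {48, 49, 50, 51}.
∂A = cl(A) ∖ int(A) = {48, 49, 50, 51} ∖ {49} = {48, 50, 51}.


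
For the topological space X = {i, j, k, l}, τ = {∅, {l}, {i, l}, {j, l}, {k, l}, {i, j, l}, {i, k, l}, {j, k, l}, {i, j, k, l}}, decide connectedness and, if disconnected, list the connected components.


(X, τ) is connected.

Find clopen sets (U ∈ τ with X ∖ U ∈ τ):
  U = ∅, X ∖ U = {i, j, k, l} — both open, so U is clopen.
  U = {i, j, k, l}, X ∖ U = ∅ — both open, so U is clopen.
Only trivial clopens (∅ and X) exist, so (X, τ) is connected.
Compute connected components by grouping points that agree on all clopens:
  component: {i, j, k, l}


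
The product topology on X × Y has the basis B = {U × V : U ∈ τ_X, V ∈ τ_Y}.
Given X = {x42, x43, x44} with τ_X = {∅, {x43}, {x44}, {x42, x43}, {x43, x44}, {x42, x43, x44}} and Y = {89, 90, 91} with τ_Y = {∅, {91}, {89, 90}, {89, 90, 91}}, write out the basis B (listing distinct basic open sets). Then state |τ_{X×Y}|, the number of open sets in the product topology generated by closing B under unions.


Basis B = {∅ × ∅, {x43} × {91}, {x44} × {91}, {x42, x43} × {91}, {x43} × {89, 90}, {x43, x44} × {91}, {x44} × {89, 90}, {x42, x43, x44} × {91}, {x43} × {89, 90, 91}, {x44} × {89, 90, 91}, {x42, x43} × {89, 90}, {x43, x44} × {89, 90}, {x42, x43} × {89, 90, 91}, {x42, x43, x44} × {89, 90}, {x43, x44} × {89, 90, 91}, {x42, x43, x44} × {89, 90, 91}}; |τ_{X×Y}| = 36.

Enumerate products U × V with U ∈ τ_X, V ∈ τ_Y (deduplicated):
  ∅ × ∅ = {} (∅)
  {x43} × {91} = {(x43,91)}
  {x44} × {91} = {(x44,91)}
  {x42, x43} × {91} = {(x42,91), (x43,91)}
  {x43} × {89, 90} = {(x43,89), (x43,90)}
  {x43, x44} × {91} = {(x43,91), (x44,91)}
  {x44} × {89, 90} = {(x44,89), (x44,90)}
  {x42, x43, x44} × {91} = {(x42,91), (x43,91), (x44,91)}
  {x43} × {89, 90, 91} = {(x43,89), (x43,90), (x43,91)}
  {x44} × {89, 90, 91} = {(x44,89), (x44,90), (x44,91)}
  {x42, x43} × {89, 90} = {(x42,89), (x42,90), (x43,89), (x43,90)}
  {x43, x44} × {89, 90} = {(x43,89), (x43,90), (x44,89), (x44,90)}
  {x42, x43} × {89, 90, 91} = {(x42,89), (x42,90), (x42,91), (x43,89), (x43,90), (x43,91)}
  {x42, x43, x44} × {89, 90} = {(x42,89), (x42,90), (x43,89), (x43,90), (x44,89), (x44,90)}
  {x43, x44} × {89, 90, 91} = {(x43,89), (x43,90), (x43,91), (x44,89), (x44,90), (x44,91)}
  {x42, x43, x44} × {89, 90, 91} = {(x42,89), (x42,90), (x42,91), (x43,89), (x43,90), (x43,91), (x44,89), (x44,90), (x44,91)}
These 16 distinct sets form the basis B.
Close under arbitrary unions to get τ_{X×Y}; counting gives |τ_{X×Y}| = 36.


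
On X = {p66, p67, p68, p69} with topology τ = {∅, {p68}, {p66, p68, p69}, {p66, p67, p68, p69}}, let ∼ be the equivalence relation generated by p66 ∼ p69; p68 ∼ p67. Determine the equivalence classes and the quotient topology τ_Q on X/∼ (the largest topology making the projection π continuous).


X/∼ = {[p66=p69], [p67=p68]}; |τ_Q| = 2.

Equivalence classes: [p66=p69], [p67=p68].
Quotient map π: X → X/∼ sends p66 ↦ [p66=p69], p67 ↦ [p67=p68], p68 ↦ [p67=p68], p69 ↦ [p66=p69].
For each subset V ⊆ X/∼, compute π^{-1}(V) ⊆ X and check whether π^{-1}(V) ∈ τ. V is open in τ_Q iff π^{-1}(V) ∈ τ.
  V = {}: π^{-1}(V) = ∅ ∈ τ ✓.
  V = {[p66=p69]}: π^{-1}(V) = {p66, p69} ∉ τ ✗.
  V = {[p67=p68]}: π^{-1}(V) = {p67, p68} ∉ τ ✗.
  V = {[p66=p69], [p67=p68]}: π^{-1}(V) = {p66, p67, p68, p69} ∈ τ ✓.
Open sets in the quotient: τ_Q = {{}, {[p66=p69], [p67=p68]}} (2 elements).


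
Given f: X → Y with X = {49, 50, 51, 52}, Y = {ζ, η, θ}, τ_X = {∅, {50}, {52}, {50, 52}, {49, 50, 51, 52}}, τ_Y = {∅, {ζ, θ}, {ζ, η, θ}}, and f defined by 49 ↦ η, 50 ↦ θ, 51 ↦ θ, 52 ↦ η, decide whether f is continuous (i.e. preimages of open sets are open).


f is NOT continuous.

Compute f^{-1}(U) for each U ∈ τ_Y:
  U = ∅: f^{-1}(U) = ∅ ∈ τ_X ✓.
  U = {ζ, θ}: f^{-1}(U) = {50, 51} ∉ τ_X ✗.
  U = {ζ, η, θ}: f^{-1}(U) = {49, 50, 51, 52} ∈ τ_X ✓.
Found U = {ζ, θ} with f^{-1}(U) = {50, 51} not in τ_X. Therefore f is NOT continuous.


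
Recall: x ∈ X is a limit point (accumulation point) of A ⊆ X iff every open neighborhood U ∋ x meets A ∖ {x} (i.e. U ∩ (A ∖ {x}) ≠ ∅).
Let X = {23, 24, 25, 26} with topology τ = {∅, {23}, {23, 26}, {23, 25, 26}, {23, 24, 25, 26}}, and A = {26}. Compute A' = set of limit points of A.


A' = {24, 25}

For each x ∈ X, list the open sets U ∈ τ with x ∈ U, then check whether U ∩ (A ∖ {x}) ≠ ∅ for every such U.
  x = 23: open {23} ∋ x has {23} ∩ (A ∖ {23}) = ∅, so x is NOT a limit point.
  x = 24: opens ∋ x are {23, 24, 25, 26}; each meets A ∖ {24}, so x IS a limit point.
  x = 25: opens ∋ x are {23, 25, 26}, {23, 24, 25, 26}; each meets A ∖ {25}, so x IS a limit point.
  x = 26: open {23, 26} ∋ x has {23, 26} ∩ (A ∖ {26}) = ∅, so x is NOT a limit point.
Collecting: A' = {24, 25}.


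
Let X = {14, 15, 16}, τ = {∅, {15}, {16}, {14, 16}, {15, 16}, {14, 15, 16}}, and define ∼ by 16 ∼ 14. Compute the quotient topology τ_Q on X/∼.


X/∼ = {[14=16], [15]}; |τ_Q| = 4.

Equivalence classes: [14=16], [15].
Quotient map π: X → X/∼ sends 14 ↦ [14=16], 15 ↦ [15], 16 ↦ [14=16].
For each subset V ⊆ X/∼, compute π^{-1}(V) ⊆ X and check whether π^{-1}(V) ∈ τ. V is open in τ_Q iff π^{-1}(V) ∈ τ.
  V = {}: π^{-1}(V) = ∅ ∈ τ ✓.
  V = {[14=16]}: π^{-1}(V) = {14, 16} ∈ τ ✓.
  V = {[15]}: π^{-1}(V) = {15} ∈ τ ✓.
  V = {[14=16], [15]}: π^{-1}(V) = {14, 15, 16} ∈ τ ✓.
Open sets in the quotient: τ_Q = {{}, {[14=16]}, {[15]}, {[14=16], [15]}} (4 elements).


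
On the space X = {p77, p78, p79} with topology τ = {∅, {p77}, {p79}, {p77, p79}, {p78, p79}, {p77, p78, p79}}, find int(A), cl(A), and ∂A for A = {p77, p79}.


int(A) = {p77, p79}, cl(A) = {p77, p78, p79}, ∂A = {p78}.

Closed sets in (X, τ) are complements of opens:
  closed(X, τ) = {∅, {p77}, {p78}, {p77, p78}, {p78, p79}, {p77, p78, p79}}.
int(A) = ⋃ {U ∈ τ : U ⊆ A}. Opens contained in A: ∅, {p77}, {p79}, {p77, p79}.
Taking the union of these: int(A) = {p77, p79}.
cl(A) = ⋂ {C closed : A ⊆ C}. Closed sets containing A: {p77, p78, p79}.
Intersecting these: cl(A) = {p77, p78, p79}.
∂A = cl(A) ∖ int(A) = {p77, p78, p79} ∖ {p77, p79} = {p78}.


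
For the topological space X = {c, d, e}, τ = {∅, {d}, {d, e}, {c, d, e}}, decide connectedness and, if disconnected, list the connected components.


(X, τ) is connected.

Find clopen sets (U ∈ τ with X ∖ U ∈ τ):
  U = ∅, X ∖ U = {c, d, e} — both open, so U is clopen.
  U = {c, d, e}, X ∖ U = ∅ — both open, so U is clopen.
Only trivial clopens (∅ and X) exist, so (X, τ) is connected.
Compute connected components by grouping points that agree on all clopens:
  component: {c, d, e}


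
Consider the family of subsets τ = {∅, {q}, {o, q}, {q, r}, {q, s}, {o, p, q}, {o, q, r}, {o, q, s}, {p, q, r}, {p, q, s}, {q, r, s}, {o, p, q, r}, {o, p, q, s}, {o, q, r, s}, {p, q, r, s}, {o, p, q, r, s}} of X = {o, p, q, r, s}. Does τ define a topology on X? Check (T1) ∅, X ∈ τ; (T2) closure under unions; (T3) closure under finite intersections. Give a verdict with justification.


τ is NOT a topology on X.

Axiom (T1): ∅ ∈ τ? Yes; X ∈ τ? Yes.
Axiom (T2/T3): check pairwise unions and intersections of members of τ.
Counterexample for (T3): {o, p, q} ∩ {p, q, r} = {p, q} ∉ τ. Therefore τ is NOT a topology.


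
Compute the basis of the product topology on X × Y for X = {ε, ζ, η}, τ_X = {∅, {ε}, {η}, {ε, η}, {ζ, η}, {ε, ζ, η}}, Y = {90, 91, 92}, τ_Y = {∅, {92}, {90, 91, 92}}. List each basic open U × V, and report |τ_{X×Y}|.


Basis B = {∅ × ∅, {ε} × {92}, {η} × {92}, {ε, η} × {92}, {ζ, η} × {92}, {ε} × {90, 91, 92}, {ε, ζ, η} × {92}, {η} × {90, 91, 92}, {ε, η} × {90, 91, 92}, {ζ, η} × {90, 91, 92}, {ε, ζ, η} × {90, 91, 92}}; |τ_{X×Y}| = 18.

Enumerate products U × V with U ∈ τ_X, V ∈ τ_Y (deduplicated):
  ∅ × ∅ = {} (∅)
  {ε} × {92} = {(ε,92)}
  {η} × {92} = {(η,92)}
  {ε, η} × {92} = {(ε,92), (η,92)}
  {ζ, η} × {92} = {(ζ,92), (η,92)}
  {ε} × {90, 91, 92} = {(ε,90), (ε,91), (ε,92)}
  {ε, ζ, η} × {92} = {(ε,92), (ζ,92), (η,92)}
  {η} × {90, 91, 92} = {(η,90), (η,91), (η,92)}
  {ε, η} × {90, 91, 92} = {(ε,90), (ε,91), (ε,92), (η,90), (η,91), (η,92)}
  {ζ, η} × {90, 91, 92} = {(ζ,90), (ζ,91), (ζ,92), (η,90), (η,91), (η,92)}
  {ε, ζ, η} × {90, 91, 92} = {(ε,90), (ε,91), (ε,92), (ζ,90), (ζ,91), (ζ,92), (η,90), (η,91), (η,92)}
These 11 distinct sets form the basis B.
Close under arbitrary unions to get τ_{X×Y}; counting gives |τ_{X×Y}| = 18.


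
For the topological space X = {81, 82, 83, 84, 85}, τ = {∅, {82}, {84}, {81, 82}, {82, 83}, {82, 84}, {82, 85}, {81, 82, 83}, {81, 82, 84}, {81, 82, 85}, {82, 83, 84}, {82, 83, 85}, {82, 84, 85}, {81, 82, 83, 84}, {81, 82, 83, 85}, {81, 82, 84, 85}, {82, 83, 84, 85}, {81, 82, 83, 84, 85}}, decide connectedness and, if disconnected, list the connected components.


(X, τ) is disconnected; components = [{84}, {81, 82, 83, 85}].

Find clopen sets (U ∈ τ with X ∖ U ∈ τ):
  U = ∅, X ∖ U = {81, 82, 83, 84, 85} — both open, so U is clopen.
  U = {84}, X ∖ U = {81, 82, 83, 85} — both open, so U is clopen.
  U = {81, 82, 83, 85}, X ∖ U = {84} — both open, so U is clopen.
  U = {81, 82, 83, 84, 85}, X ∖ U = ∅ — both open, so U is clopen.
Nontrivial clopen(s) exist: e.g. {84}. So (X, τ) is disconnected.
Compute connected components by grouping points that agree on all clopens:
  component: {84}
  component: {81, 82, 83, 85}
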